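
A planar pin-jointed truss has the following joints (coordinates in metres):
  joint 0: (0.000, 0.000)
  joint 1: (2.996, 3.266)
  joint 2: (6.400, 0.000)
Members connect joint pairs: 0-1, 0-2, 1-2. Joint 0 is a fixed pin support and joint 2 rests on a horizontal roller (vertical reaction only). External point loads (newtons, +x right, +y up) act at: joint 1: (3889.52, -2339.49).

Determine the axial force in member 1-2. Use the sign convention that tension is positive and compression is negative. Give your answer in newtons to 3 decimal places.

-4448.817

N=3 nodes, M=3 members, R=3 reactions → 2N=6, M+R=6
member 0 (0-1): L=4.4320, (cx,cy)=(0.6760,0.7369)
member 1 (0-2): L=6.4000, (cx,cy)=(1.0000,0.0000)
member 2 (1-2): L=4.7174, (cx,cy)=(0.7216,-0.6923)
solve A·x = −loads:
  F[0-1] = +1004.9448 N (tension)
  F[0-2] = +3210.1872 N (tension)
  F[1-2] = -4448.8173 N (compression)
  Rx@0 = -3889.5200 N
  Ry@0 = -740.5544 N
  Ry@2 = +3080.0444 N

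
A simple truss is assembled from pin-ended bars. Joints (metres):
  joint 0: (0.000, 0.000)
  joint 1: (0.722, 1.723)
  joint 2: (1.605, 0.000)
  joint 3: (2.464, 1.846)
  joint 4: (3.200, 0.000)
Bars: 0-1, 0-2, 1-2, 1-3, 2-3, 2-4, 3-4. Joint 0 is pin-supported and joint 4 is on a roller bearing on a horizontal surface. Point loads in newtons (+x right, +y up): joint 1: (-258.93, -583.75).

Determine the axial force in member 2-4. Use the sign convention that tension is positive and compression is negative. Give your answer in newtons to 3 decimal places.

N=5 nodes, M=7 members, R=3 reactions → 2N=10, M+R=10
member 0 (0-1): L=1.8682, (cx,cy)=(0.3865,0.9223)
member 1 (0-2): L=1.6050, (cx,cy)=(1.0000,0.0000)
member 2 (1-2): L=1.9361, (cx,cy)=(0.4561,-0.8899)
member 3 (1-3): L=1.7463, (cx,cy)=(0.9975,0.0704)
member 4 (2-3): L=2.0361, (cx,cy)=(0.4219,0.9066)
member 5 (2-4): L=1.5950, (cx,cy)=(1.0000,0.0000)
member 6 (3-4): L=1.9873, (cx,cy)=(0.3703,-0.9289)
solve A·x = −loads:
  F[0-1] = -641.2877 N (compression)
  F[0-2] = -11.0870 N (compression)
  F[1-2] = +9.2088 N (tension)
  F[1-3] = +6.9043 N (tension)
  F[2-3] = -9.0392 N (compression)
  F[2-4] = -3.0736 N (compression)
  F[3-4] = +8.2992 N (tension)
  Rx@0 = +258.9300 N
  Ry@0 = +591.4590 N
  Ry@4 = -7.7090 N

-3.074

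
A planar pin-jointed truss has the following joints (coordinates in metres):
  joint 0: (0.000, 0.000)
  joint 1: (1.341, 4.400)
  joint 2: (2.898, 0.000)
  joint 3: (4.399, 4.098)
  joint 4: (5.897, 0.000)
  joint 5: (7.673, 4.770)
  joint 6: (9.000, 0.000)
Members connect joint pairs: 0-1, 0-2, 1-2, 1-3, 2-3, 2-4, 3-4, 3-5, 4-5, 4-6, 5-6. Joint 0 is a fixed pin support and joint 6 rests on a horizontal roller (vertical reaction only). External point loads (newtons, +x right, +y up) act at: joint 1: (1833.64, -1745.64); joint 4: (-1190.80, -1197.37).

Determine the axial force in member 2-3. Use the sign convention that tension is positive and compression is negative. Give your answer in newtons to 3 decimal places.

587.608

N=7 nodes, M=11 members, R=3 reactions → 2N=14, M+R=14
member 0 (0-1): L=4.5998, (cx,cy)=(0.2915,0.9566)
member 1 (0-2): L=2.8980, (cx,cy)=(1.0000,0.0000)
member 2 (1-2): L=4.6674, (cx,cy)=(0.3336,-0.9427)
member 3 (1-3): L=3.0729, (cx,cy)=(0.9952,-0.0983)
member 4 (2-3): L=4.3642, (cx,cy)=(0.3439,0.9390)
member 5 (2-4): L=2.9990, (cx,cy)=(1.0000,0.0000)
member 6 (3-4): L=4.3632, (cx,cy)=(0.3433,-0.9392)
member 7 (3-5): L=3.3423, (cx,cy)=(0.9796,0.2011)
member 8 (4-5): L=5.0899, (cx,cy)=(0.3489,0.9372)
member 9 (4-6): L=3.1030, (cx,cy)=(1.0000,0.0000)
member 10 (5-6): L=4.9511, (cx,cy)=(0.2680,-0.9634)
solve A·x = −loads:
  F[0-1] = -1047.4193 N (compression)
  F[0-2] = +948.1979 N (tension)
  F[1-2] = -585.2874 N (compression)
  F[1-3] = -1953.2057 N (compression)
  F[2-3] = +587.6075 N (tension)
  F[2-4] = +550.8532 N (tension)
  F[3-4] = -1090.6373 N (compression)
  F[3-5] = -1395.7125 N (compression)
  F[4-5] = +2370.7137 N (tension)
  F[4-6] = +540.0055 N (tension)
  F[5-6] = -2014.8043 N (compression)
  Rx@0 = -642.8400 N
  Ry@0 = +1001.9200 N
  Ry@6 = +1941.0900 N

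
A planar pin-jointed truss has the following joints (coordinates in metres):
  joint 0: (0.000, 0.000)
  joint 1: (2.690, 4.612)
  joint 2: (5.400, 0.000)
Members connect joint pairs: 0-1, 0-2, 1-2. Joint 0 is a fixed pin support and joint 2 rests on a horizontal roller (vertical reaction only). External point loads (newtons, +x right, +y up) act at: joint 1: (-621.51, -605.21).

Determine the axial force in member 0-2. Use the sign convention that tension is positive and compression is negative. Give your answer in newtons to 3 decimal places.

-134.755

N=3 nodes, M=3 members, R=3 reactions → 2N=6, M+R=6
member 0 (0-1): L=5.3392, (cx,cy)=(0.5038,0.8638)
member 1 (0-2): L=5.4000, (cx,cy)=(1.0000,0.0000)
member 2 (1-2): L=5.3493, (cx,cy)=(0.5066,-0.8622)
solve A·x = −loads:
  F[0-1] = -966.1212 N (compression)
  F[0-2] = -134.7545 N (compression)
  F[1-2] = +265.9918 N (tension)
  Rx@0 = +621.5100 N
  Ry@0 = +834.5413 N
  Ry@2 = -229.3313 N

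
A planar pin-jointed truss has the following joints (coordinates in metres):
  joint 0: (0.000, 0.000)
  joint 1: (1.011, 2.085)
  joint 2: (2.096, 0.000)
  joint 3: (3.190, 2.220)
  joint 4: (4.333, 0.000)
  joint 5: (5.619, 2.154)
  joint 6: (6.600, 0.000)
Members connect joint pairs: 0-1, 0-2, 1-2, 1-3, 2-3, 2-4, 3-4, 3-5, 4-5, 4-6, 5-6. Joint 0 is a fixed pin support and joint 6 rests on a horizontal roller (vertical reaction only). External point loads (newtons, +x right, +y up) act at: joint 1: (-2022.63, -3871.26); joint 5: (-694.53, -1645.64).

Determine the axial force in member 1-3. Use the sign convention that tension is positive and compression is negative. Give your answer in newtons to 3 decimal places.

-363.473

N=7 nodes, M=11 members, R=3 reactions → 2N=14, M+R=14
member 0 (0-1): L=2.3172, (cx,cy)=(0.4363,0.8998)
member 1 (0-2): L=2.0960, (cx,cy)=(1.0000,0.0000)
member 2 (1-2): L=2.3504, (cx,cy)=(0.4616,-0.8871)
member 3 (1-3): L=2.1832, (cx,cy)=(0.9981,0.0618)
member 4 (2-3): L=2.4749, (cx,cy)=(0.4420,0.8970)
member 5 (2-4): L=2.2370, (cx,cy)=(1.0000,0.0000)
member 6 (3-4): L=2.4970, (cx,cy)=(0.4578,-0.8891)
member 7 (3-5): L=2.4299, (cx,cy)=(0.9996,-0.0272)
member 8 (4-5): L=2.5087, (cx,cy)=(0.5126,0.8586)
member 9 (4-6): L=2.2670, (cx,cy)=(1.0000,0.0000)
member 10 (5-6): L=2.3669, (cx,cy)=(0.4145,-0.9101)
solve A·x = −loads:
  F[0-1] = -4877.1929 N (compression)
  F[0-2] = -589.2150 N (compression)
  F[1-2] = +557.7370 N (tension)
  F[1-3] = -363.4735 N (compression)
  F[2-3] = -551.5685 N (compression)
  F[2-4] = -87.9400 N (compression)
  F[3-4] = +608.8174 N (tension)
  F[3-5] = -885.6061 N (compression)
  F[4-5] = -630.4170 N (compression)
  F[4-6] = +513.9129 N (tension)
  F[5-6] = -1239.9240 N (compression)
  Rx@0 = +2717.1600 N
  Ry@0 = +4388.4918 N
  Ry@6 = +1128.4082 N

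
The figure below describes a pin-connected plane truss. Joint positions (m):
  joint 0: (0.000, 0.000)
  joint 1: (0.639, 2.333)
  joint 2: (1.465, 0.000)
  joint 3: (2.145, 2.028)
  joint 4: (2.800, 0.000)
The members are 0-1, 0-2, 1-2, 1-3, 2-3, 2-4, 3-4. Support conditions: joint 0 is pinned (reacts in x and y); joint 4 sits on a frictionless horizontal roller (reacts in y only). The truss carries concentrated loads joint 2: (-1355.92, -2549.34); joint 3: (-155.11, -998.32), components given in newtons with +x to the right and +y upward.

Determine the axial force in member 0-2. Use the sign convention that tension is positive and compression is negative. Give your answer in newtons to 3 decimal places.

N=5 nodes, M=7 members, R=3 reactions → 2N=10, M+R=10
member 0 (0-1): L=2.4189, (cx,cy)=(0.2642,0.9645)
member 1 (0-2): L=1.4650, (cx,cy)=(1.0000,0.0000)
member 2 (1-2): L=2.4749, (cx,cy)=(0.3337,-0.9427)
member 3 (1-3): L=1.5366, (cx,cy)=(0.9801,-0.1985)
member 4 (2-3): L=2.1390, (cx,cy)=(0.3179,0.9481)
member 5 (2-4): L=1.3350, (cx,cy)=(1.0000,0.0000)
member 6 (3-4): L=2.1312, (cx,cy)=(0.3073,-0.9516)
solve A·x = −loads:
  F[0-1] = -1618.8757 N (compression)
  F[0-2] = -1083.3770 N (compression)
  F[1-2] = +1883.2539 N (tension)
  F[1-3] = -1077.6313 N (compression)
  F[2-3] = +816.4243 N (tension)
  F[2-4] = +641.5291 N (tension)
  F[3-4] = -2087.3222 N (compression)
  Rx@0 = +1511.0300 N
  Ry@0 = +1561.3684 N
  Ry@4 = +1986.2916 N

-1083.377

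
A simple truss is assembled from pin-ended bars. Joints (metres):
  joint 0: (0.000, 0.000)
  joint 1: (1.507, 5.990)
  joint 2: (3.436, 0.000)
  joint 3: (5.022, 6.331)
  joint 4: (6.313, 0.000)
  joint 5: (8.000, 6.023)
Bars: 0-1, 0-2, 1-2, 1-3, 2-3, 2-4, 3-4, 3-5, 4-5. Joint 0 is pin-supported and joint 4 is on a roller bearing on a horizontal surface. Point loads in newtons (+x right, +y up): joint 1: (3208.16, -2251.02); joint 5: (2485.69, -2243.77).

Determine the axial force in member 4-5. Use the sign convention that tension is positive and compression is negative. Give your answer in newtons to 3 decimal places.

N=6 nodes, M=9 members, R=3 reactions → 2N=12, M+R=12
member 0 (0-1): L=6.1767, (cx,cy)=(0.2440,0.9698)
member 1 (0-2): L=3.4360, (cx,cy)=(1.0000,0.0000)
member 2 (1-2): L=6.2929, (cx,cy)=(0.3065,-0.9519)
member 3 (1-3): L=3.5315, (cx,cy)=(0.9953,0.0966)
member 4 (2-3): L=6.5266, (cx,cy)=(0.2430,0.9700)
member 5 (2-4): L=2.8770, (cx,cy)=(1.0000,0.0000)
member 6 (3-4): L=6.4613, (cx,cy)=(0.1998,-0.9798)
member 7 (3-5): L=2.9939, (cx,cy)=(0.9947,-0.1029)
member 8 (4-5): L=6.2548, (cx,cy)=(0.2697,0.9629)
solve A·x = −loads:
  F[0-1] = +4435.4883 N (tension)
  F[0-2] = +4611.6666 N (tension)
  F[1-2] = -6885.4219 N (compression)
  F[1-3] = -15.4341 N (compression)
  F[2-3] = +6756.4801 N (tension)
  F[2-4] = +859.1985 N (tension)
  F[3-4] = -7006.7671 N (compression)
  F[3-5] = +3042.6249 N (tension)
  F[4-5] = -2005.0619 N (compression)
  Rx@0 = -5693.8500 N
  Ry@0 = -4301.4458 N
  Ry@4 = +8796.2358 N

-2005.062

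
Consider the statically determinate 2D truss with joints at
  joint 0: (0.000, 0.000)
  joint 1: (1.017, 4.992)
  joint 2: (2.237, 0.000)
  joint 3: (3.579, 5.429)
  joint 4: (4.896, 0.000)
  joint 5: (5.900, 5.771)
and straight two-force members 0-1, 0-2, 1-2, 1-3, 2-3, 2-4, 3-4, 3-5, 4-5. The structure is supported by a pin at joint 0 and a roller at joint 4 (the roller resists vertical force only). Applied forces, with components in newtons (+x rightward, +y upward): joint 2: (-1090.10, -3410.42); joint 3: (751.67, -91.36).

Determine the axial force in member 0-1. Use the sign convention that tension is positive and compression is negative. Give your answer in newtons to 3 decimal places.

-1064.692

N=6 nodes, M=9 members, R=3 reactions → 2N=12, M+R=12
member 0 (0-1): L=5.0945, (cx,cy)=(0.1996,0.9799)
member 1 (0-2): L=2.2370, (cx,cy)=(1.0000,0.0000)
member 2 (1-2): L=5.1389, (cx,cy)=(0.2374,-0.9714)
member 3 (1-3): L=2.5990, (cx,cy)=(0.9858,0.1681)
member 4 (2-3): L=5.5924, (cx,cy)=(0.2400,0.9708)
member 5 (2-4): L=2.6590, (cx,cy)=(1.0000,0.0000)
member 6 (3-4): L=5.5865, (cx,cy)=(0.2357,-0.9718)
member 7 (3-5): L=2.3461, (cx,cy)=(0.9893,0.1458)
member 8 (4-5): L=5.8577, (cx,cy)=(0.1714,0.9852)
solve A·x = −loads:
  F[0-1] = -1064.6920 N (compression)
  F[0-2] = -125.8904 N (compression)
  F[1-2] = +995.1619 N (tension)
  F[1-3] = -455.2770 N (compression)
  F[2-3] = +2517.2613 N (tension)
  F[2-4] = +596.4023 N (tension)
  F[3-4] = -2529.8233 N (compression)
  F[3-5] = -0.0000 N (compression)
  F[4-5] = -0.0000 N (compression)
  Rx@0 = +338.4300 N
  Ry@0 = +1043.2621 N
  Ry@4 = +2458.5179 N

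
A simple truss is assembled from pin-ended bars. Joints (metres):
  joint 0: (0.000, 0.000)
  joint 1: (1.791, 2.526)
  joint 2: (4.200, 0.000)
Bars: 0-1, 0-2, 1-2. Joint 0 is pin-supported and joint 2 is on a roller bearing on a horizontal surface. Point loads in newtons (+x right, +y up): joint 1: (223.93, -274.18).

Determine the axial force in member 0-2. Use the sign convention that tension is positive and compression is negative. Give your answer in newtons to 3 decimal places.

239.943

N=3 nodes, M=3 members, R=3 reactions → 2N=6, M+R=6
member 0 (0-1): L=3.0965, (cx,cy)=(0.5784,0.8158)
member 1 (0-2): L=4.2000, (cx,cy)=(1.0000,0.0000)
member 2 (1-2): L=3.4906, (cx,cy)=(0.6901,-0.7237)
solve A·x = −loads:
  F[0-1] = -27.6846 N (compression)
  F[0-2] = +239.9426 N (tension)
  F[1-2] = -347.6680 N (compression)
  Rx@0 = -223.9300 N
  Ry@0 = +22.5839 N
  Ry@2 = +251.5961 N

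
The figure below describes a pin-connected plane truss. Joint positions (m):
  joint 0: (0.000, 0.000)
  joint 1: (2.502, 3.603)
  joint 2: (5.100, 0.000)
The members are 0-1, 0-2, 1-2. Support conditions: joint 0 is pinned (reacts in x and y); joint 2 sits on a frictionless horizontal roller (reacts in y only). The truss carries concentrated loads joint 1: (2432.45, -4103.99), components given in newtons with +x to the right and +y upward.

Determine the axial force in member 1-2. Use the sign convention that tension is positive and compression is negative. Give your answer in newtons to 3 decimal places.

-4600.804

N=3 nodes, M=3 members, R=3 reactions → 2N=6, M+R=6
member 0 (0-1): L=4.3865, (cx,cy)=(0.5704,0.8214)
member 1 (0-2): L=5.1000, (cx,cy)=(1.0000,0.0000)
member 2 (1-2): L=4.4420, (cx,cy)=(0.5849,-0.8111)
solve A·x = −loads:
  F[0-1] = -453.0996 N (compression)
  F[0-2] = +2690.8903 N (tension)
  F[1-2] = -4600.8040 N (compression)
  Rx@0 = -2432.4500 N
  Ry@0 = +372.1664 N
  Ry@2 = +3731.8236 N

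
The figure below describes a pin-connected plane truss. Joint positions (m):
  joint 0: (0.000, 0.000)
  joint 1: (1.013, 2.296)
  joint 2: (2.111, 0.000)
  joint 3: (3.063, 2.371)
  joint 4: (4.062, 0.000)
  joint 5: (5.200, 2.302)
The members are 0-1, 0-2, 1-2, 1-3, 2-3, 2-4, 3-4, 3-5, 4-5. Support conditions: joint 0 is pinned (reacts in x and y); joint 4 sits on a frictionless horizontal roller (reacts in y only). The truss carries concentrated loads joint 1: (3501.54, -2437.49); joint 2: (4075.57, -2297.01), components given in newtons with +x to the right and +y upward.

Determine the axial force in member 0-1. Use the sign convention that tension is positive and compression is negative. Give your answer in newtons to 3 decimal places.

-1042.374

N=6 nodes, M=9 members, R=3 reactions → 2N=12, M+R=12
member 0 (0-1): L=2.5095, (cx,cy)=(0.4037,0.9149)
member 1 (0-2): L=2.1110, (cx,cy)=(1.0000,0.0000)
member 2 (1-2): L=2.5450, (cx,cy)=(0.4314,-0.9021)
member 3 (1-3): L=2.0514, (cx,cy)=(0.9993,0.0366)
member 4 (2-3): L=2.5550, (cx,cy)=(0.3726,0.9280)
member 5 (2-4): L=1.9510, (cx,cy)=(1.0000,0.0000)
member 6 (3-4): L=2.5729, (cx,cy)=(0.3883,-0.9215)
member 7 (3-5): L=2.1381, (cx,cy)=(0.9995,-0.0323)
member 8 (4-5): L=2.5679, (cx,cy)=(0.4432,0.8964)
solve A·x = −loads:
  F[0-1] = -1042.3739 N (compression)
  F[0-2] = +7997.8745 N (tension)
  F[1-2] = -1772.8029 N (compression)
  F[1-3] = -3159.5806 N (compression)
  F[2-3] = +4198.6870 N (tension)
  F[2-4] = +1593.0163 N (tension)
  F[3-4] = -4102.7211 N (compression)
  F[3-5] = -0.0000 N (tension)
  F[4-5] = +0.0000 N (tension)
  Rx@0 = -7577.1100 N
  Ry@0 = +953.6774 N
  Ry@4 = +3780.8226 N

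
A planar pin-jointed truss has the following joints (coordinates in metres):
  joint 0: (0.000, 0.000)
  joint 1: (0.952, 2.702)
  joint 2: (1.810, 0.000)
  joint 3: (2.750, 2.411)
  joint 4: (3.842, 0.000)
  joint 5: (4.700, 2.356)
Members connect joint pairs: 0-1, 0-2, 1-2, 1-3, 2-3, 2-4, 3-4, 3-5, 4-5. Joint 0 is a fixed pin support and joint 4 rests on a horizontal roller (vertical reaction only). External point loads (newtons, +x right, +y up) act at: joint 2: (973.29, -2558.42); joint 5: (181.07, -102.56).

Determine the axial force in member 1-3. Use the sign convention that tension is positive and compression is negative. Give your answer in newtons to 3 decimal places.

-872.151

N=6 nodes, M=9 members, R=3 reactions → 2N=12, M+R=12
member 0 (0-1): L=2.8648, (cx,cy)=(0.3323,0.9432)
member 1 (0-2): L=1.8100, (cx,cy)=(1.0000,0.0000)
member 2 (1-2): L=2.8350, (cx,cy)=(0.3027,-0.9531)
member 3 (1-3): L=1.8214, (cx,cy)=(0.9872,-0.1598)
member 4 (2-3): L=2.5878, (cx,cy)=(0.3632,0.9317)
member 5 (2-4): L=2.0320, (cx,cy)=(1.0000,0.0000)
member 6 (3-4): L=2.6468, (cx,cy)=(0.4126,-0.9109)
member 7 (3-5): L=1.9508, (cx,cy)=(0.9996,-0.0282)
member 8 (4-5): L=2.5074, (cx,cy)=(0.3422,0.9396)
solve A·x = −loads:
  F[0-1] = -1292.6461 N (compression)
  F[0-2] = +1583.9177 N (tension)
  F[1-2] = +1425.3750 N (tension)
  F[1-3] = -872.1510 N (compression)
  F[2-3] = +1287.8635 N (tension)
  F[2-4] = +574.2041 N (tension)
  F[3-4] = -1476.8905 N (compression)
  F[3-5] = +216.2852 N (tension)
  F[4-5] = -102.6596 N (compression)
  Rx@0 = -1154.3600 N
  Ry@0 = +1219.1859 N
  Ry@4 = +1441.7941 N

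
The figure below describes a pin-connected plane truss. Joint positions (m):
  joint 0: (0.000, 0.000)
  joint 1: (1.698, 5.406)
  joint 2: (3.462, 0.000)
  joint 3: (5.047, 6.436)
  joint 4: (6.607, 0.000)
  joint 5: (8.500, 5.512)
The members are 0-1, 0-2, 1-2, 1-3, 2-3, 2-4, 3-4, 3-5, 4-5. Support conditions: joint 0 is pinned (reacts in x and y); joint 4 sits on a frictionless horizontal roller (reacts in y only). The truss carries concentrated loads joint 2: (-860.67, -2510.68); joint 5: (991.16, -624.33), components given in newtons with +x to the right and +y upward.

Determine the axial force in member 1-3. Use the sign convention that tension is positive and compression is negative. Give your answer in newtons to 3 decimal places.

-115.287

N=6 nodes, M=9 members, R=3 reactions → 2N=12, M+R=12
member 0 (0-1): L=5.6664, (cx,cy)=(0.2997,0.9540)
member 1 (0-2): L=3.4620, (cx,cy)=(1.0000,0.0000)
member 2 (1-2): L=5.6865, (cx,cy)=(0.3102,-0.9507)
member 3 (1-3): L=3.5038, (cx,cy)=(0.9558,0.2940)
member 4 (2-3): L=6.6283, (cx,cy)=(0.2391,0.9710)
member 5 (2-4): L=3.1450, (cx,cy)=(1.0000,0.0000)
member 6 (3-4): L=6.6224, (cx,cy)=(0.2356,-0.9719)
member 7 (3-5): L=3.5745, (cx,cy)=(0.9660,-0.2585)
member 8 (4-5): L=5.8280, (cx,cy)=(0.3248,0.9458)
solve A·x = −loads:
  F[0-1] = -198.4583 N (compression)
  F[0-2] = +189.9603 N (tension)
  F[1-2] = +163.5141 N (tension)
  F[1-3] = -115.2874 N (compression)
  F[2-3] = +2425.6027 N (tension)
  F[2-4] = +521.3282 N (tension)
  F[3-4] = -2692.5665 N (compression)
  F[3-5] = +1142.9545 N (tension)
  F[4-5] = -347.7326 N (compression)
  Rx@0 = -130.4900 N
  Ry@0 = +189.3383 N
  Ry@4 = +2945.6717 N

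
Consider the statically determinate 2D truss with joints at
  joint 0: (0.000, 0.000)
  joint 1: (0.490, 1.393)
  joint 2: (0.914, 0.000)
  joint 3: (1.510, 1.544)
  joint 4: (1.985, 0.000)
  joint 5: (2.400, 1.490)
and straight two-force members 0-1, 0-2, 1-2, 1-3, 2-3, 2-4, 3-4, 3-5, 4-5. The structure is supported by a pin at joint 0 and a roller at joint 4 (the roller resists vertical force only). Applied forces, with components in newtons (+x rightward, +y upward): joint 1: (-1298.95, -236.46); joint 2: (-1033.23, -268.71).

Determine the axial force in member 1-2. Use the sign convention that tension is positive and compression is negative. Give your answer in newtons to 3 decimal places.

N=6 nodes, M=9 members, R=3 reactions → 2N=12, M+R=12
member 0 (0-1): L=1.4767, (cx,cy)=(0.3318,0.9433)
member 1 (0-2): L=0.9140, (cx,cy)=(1.0000,0.0000)
member 2 (1-2): L=1.4561, (cx,cy)=(0.2912,-0.9567)
member 3 (1-3): L=1.0311, (cx,cy)=(0.9892,0.1464)
member 4 (2-3): L=1.6550, (cx,cy)=(0.3601,0.9329)
member 5 (2-4): L=1.0710, (cx,cy)=(1.0000,0.0000)
member 6 (3-4): L=1.6154, (cx,cy)=(0.2940,-0.9558)
member 7 (3-5): L=0.8916, (cx,cy)=(0.9982,-0.0606)
member 8 (4-5): L=1.5467, (cx,cy)=(0.2683,0.9633)
solve A·x = −loads:
  F[0-1] = -1308.7822 N (compression)
  F[0-2] = -1897.8893 N (compression)
  F[1-2] = +1126.4257 N (tension)
  F[1-3] = +542.5053 N (tension)
  F[2-3] = -867.0757 N (compression)
  F[2-4] = -224.4118 N (compression)
  F[3-4] = +763.1955 N (tension)
  F[3-5] = -0.0000 N (tension)
  F[4-5] = +0.0000 N (tension)
  Rx@0 = +2332.1800 N
  Ry@0 = +1234.6264 N
  Ry@4 = -729.4564 N

1126.426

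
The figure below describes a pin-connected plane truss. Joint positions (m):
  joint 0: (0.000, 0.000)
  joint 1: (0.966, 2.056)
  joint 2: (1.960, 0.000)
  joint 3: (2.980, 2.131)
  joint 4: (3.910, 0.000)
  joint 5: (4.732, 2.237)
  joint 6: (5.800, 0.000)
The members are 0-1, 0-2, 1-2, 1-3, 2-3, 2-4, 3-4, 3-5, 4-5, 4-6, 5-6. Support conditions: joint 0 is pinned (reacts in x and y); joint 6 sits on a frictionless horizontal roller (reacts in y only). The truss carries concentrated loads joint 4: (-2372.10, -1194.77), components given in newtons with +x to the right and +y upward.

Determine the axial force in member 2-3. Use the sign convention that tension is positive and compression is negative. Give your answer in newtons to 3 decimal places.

-416.579

N=7 nodes, M=11 members, R=3 reactions → 2N=14, M+R=14
member 0 (0-1): L=2.2716, (cx,cy)=(0.4252,0.9051)
member 1 (0-2): L=1.9600, (cx,cy)=(1.0000,0.0000)
member 2 (1-2): L=2.2837, (cx,cy)=(0.4353,-0.9003)
member 3 (1-3): L=2.0154, (cx,cy)=(0.9993,0.0372)
member 4 (2-3): L=2.3625, (cx,cy)=(0.4317,0.9020)
member 5 (2-4): L=1.9500, (cx,cy)=(1.0000,0.0000)
member 6 (3-4): L=2.3251, (cx,cy)=(0.4000,-0.9165)
member 7 (3-5): L=1.7552, (cx,cy)=(0.9982,0.0604)
member 8 (4-5): L=2.3832, (cx,cy)=(0.3449,0.9386)
member 9 (4-6): L=1.8900, (cx,cy)=(1.0000,0.0000)
member 10 (5-6): L=2.4789, (cx,cy)=(0.4308,-0.9024)
solve A·x = −loads:
  F[0-1] = -430.1621 N (compression)
  F[0-2] = -2189.1754 N (compression)
  F[1-2] = +417.3630 N (tension)
  F[1-3] = -364.8401 N (compression)
  F[2-3] = -416.5788 N (compression)
  F[2-4] = -1827.6589 N (compression)
  F[3-4] = +378.8476 N (tension)
  F[3-5] = -697.2467 N (compression)
  F[4-5] = +902.9564 N (tension)
  F[4-6] = +384.5372 N (tension)
  F[5-6] = -892.5257 N (compression)
  Rx@0 = +2372.1000 N
  Ry@0 = +389.3302 N
  Ry@6 = +805.4398 N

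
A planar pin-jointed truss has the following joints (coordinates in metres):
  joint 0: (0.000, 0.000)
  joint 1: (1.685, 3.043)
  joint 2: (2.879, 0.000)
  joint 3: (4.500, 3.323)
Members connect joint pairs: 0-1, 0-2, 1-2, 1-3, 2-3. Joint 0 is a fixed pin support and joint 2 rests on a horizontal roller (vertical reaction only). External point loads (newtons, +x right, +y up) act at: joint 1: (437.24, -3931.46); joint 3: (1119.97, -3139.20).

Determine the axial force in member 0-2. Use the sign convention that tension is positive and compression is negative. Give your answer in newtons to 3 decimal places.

509.631

N=4 nodes, M=5 members, R=3 reactions → 2N=8, M+R=8
member 0 (0-1): L=3.4784, (cx,cy)=(0.4844,0.8748)
member 1 (0-2): L=2.8790, (cx,cy)=(1.0000,0.0000)
member 2 (1-2): L=3.2689, (cx,cy)=(0.3653,-0.9309)
member 3 (1-3): L=2.8289, (cx,cy)=(0.9951,0.0990)
member 4 (2-3): L=3.6973, (cx,cy)=(0.4384,0.8988)
solve A·x = −loads:
  F[0-1] = +2162.5335 N (tension)
  F[0-2] = +509.6312 N (tension)
  F[1-2] = -5957.8140 N (compression)
  F[1-3] = +2800.2660 N (tension)
  F[2-3] = -3801.1755 N (compression)
  Rx@0 = -1557.2100 N
  Ry@0 = -1891.8588 N
  Ry@2 = +8962.5188 N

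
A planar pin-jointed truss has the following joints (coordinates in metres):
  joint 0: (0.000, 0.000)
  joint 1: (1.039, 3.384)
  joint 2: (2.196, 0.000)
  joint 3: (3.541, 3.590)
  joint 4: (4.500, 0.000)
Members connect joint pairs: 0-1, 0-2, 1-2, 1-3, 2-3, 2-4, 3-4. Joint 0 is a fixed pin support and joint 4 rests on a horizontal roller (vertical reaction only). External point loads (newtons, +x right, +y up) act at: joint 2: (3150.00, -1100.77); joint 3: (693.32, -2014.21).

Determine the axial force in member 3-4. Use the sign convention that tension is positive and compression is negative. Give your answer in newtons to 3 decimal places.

N=5 nodes, M=7 members, R=3 reactions → 2N=10, M+R=10
member 0 (0-1): L=3.5399, (cx,cy)=(0.2935,0.9560)
member 1 (0-2): L=2.1960, (cx,cy)=(1.0000,0.0000)
member 2 (1-2): L=3.5763, (cx,cy)=(0.3235,-0.9462)
member 3 (1-3): L=2.5105, (cx,cy)=(0.9966,0.0821)
member 4 (2-3): L=3.8337, (cx,cy)=(0.3508,0.9364)
member 5 (2-4): L=2.3040, (cx,cy)=(1.0000,0.0000)
member 6 (3-4): L=3.7159, (cx,cy)=(0.2581,-0.9661)
solve A·x = −loads:
  F[0-1] = -459.9893 N (compression)
  F[0-2] = +3978.3315 N (tension)
  F[1-2] = +440.5710 N (tension)
  F[1-3] = -278.4826 N (compression)
  F[2-3] = +730.3132 N (tension)
  F[2-4] = +714.6421 N (tension)
  F[3-4] = -2769.0574 N (compression)
  Rx@0 = -3843.3200 N
  Ry@0 = +439.7295 N
  Ry@4 = +2675.2505 N

-2769.057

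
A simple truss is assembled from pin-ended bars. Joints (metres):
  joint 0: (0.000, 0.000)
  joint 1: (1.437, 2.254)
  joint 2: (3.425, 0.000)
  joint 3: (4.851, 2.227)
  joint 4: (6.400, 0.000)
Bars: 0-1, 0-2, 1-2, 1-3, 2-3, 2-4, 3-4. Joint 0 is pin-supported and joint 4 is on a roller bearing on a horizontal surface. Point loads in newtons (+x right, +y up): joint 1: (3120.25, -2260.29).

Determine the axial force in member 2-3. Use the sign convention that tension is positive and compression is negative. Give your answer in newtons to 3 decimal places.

1887.475

N=5 nodes, M=7 members, R=3 reactions → 2N=10, M+R=10
member 0 (0-1): L=2.6731, (cx,cy)=(0.5376,0.8432)
member 1 (0-2): L=3.4250, (cx,cy)=(1.0000,0.0000)
member 2 (1-2): L=3.0054, (cx,cy)=(0.6615,-0.7500)
member 3 (1-3): L=3.4141, (cx,cy)=(1.0000,-0.0079)
member 4 (2-3): L=2.6444, (cx,cy)=(0.5392,0.8421)
member 5 (2-4): L=2.9750, (cx,cy)=(1.0000,0.0000)
member 6 (3-4): L=2.7127, (cx,cy)=(0.5710,-0.8209)
solve A·x = −loads:
  F[0-1] = -775.4506 N (compression)
  F[0-2] = +3537.1147 N (tension)
  F[1-2] = -2119.4509 N (compression)
  F[1-3] = -2135.2334 N (compression)
  F[2-3] = +1887.4747 N (tension)
  F[2-4] = +1117.3519 N (tension)
  F[3-4] = -1956.7975 N (compression)
  Rx@0 = -3120.2500 N
  Ry@0 = +653.8712 N
  Ry@4 = +1606.4188 N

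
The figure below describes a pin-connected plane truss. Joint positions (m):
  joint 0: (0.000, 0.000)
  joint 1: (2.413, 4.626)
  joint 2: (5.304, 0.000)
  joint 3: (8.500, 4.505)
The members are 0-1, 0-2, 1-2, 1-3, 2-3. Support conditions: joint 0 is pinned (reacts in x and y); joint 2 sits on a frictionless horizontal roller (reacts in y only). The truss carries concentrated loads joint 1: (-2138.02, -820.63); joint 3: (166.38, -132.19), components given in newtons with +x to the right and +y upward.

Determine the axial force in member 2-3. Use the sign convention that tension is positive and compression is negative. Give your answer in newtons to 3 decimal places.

-155.824

N=4 nodes, M=5 members, R=3 reactions → 2N=8, M+R=8
member 0 (0-1): L=5.2175, (cx,cy)=(0.4625,0.8866)
member 1 (0-2): L=5.3040, (cx,cy)=(1.0000,0.0000)
member 2 (1-2): L=5.4551, (cx,cy)=(0.5300,-0.8480)
member 3 (1-3): L=6.0882, (cx,cy)=(0.9998,-0.0199)
member 4 (2-3): L=5.5235, (cx,cy)=(0.5786,0.8156)
solve A·x = −loads:
  F[0-1] = -2358.4205 N (compression)
  F[0-2] = -880.9157 N (compression)
  F[1-2] = +1492.0835 N (tension)
  F[1-3] = +256.5929 N (tension)
  F[2-3] = -155.8242 N (compression)
  Rx@0 = +1971.6400 N
  Ry@0 = +2091.0446 N
  Ry@2 = -1138.2246 N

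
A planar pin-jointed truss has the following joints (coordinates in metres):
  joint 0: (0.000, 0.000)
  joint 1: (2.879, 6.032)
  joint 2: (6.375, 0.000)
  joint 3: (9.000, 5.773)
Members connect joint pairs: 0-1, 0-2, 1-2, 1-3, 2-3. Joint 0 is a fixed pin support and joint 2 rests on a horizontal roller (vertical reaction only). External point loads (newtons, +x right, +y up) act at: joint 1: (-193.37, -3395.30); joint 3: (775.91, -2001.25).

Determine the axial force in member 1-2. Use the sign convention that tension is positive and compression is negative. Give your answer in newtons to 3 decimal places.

N=4 nodes, M=5 members, R=3 reactions → 2N=8, M+R=8
member 0 (0-1): L=6.6838, (cx,cy)=(0.4307,0.9025)
member 1 (0-2): L=6.3750, (cx,cy)=(1.0000,0.0000)
member 2 (1-2): L=6.9719, (cx,cy)=(0.5014,-0.8652)
member 3 (1-3): L=6.1265, (cx,cy)=(0.9991,-0.0423)
member 4 (2-3): L=6.3418, (cx,cy)=(0.4139,0.9103)
solve A·x = −loads:
  F[0-1] = -574.2403 N (compression)
  F[0-2] = +829.8887 N (tension)
  F[1-2] = -3406.2450 N (compression)
  F[1-3] = +1655.5402 N (tension)
  F[2-3] = -2121.5366 N (compression)
  Rx@0 = -582.5400 N
  Ry@0 = +518.2380 N
  Ry@2 = +4878.3120 N

-3406.245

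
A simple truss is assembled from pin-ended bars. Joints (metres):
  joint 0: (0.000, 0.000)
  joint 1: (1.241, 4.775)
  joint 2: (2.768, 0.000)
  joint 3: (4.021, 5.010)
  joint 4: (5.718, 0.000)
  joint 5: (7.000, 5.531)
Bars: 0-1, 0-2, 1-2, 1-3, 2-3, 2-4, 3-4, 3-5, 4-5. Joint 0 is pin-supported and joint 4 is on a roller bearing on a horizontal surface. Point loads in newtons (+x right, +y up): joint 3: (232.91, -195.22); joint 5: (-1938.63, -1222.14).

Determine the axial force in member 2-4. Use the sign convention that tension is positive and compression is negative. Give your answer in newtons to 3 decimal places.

-537.875

N=6 nodes, M=9 members, R=3 reactions → 2N=12, M+R=12
member 0 (0-1): L=4.9336, (cx,cy)=(0.2515,0.9678)
member 1 (0-2): L=2.7680, (cx,cy)=(1.0000,0.0000)
member 2 (1-2): L=5.0132, (cx,cy)=(0.3046,-0.9525)
member 3 (1-3): L=2.7899, (cx,cy)=(0.9964,0.0842)
member 4 (2-3): L=5.1643, (cx,cy)=(0.2426,0.9701)
member 5 (2-4): L=2.9500, (cx,cy)=(1.0000,0.0000)
member 6 (3-4): L=5.2896, (cx,cy)=(0.3208,-0.9471)
member 7 (3-5): L=3.0242, (cx,cy)=(0.9850,0.1723)
member 8 (4-5): L=5.6776, (cx,cy)=(0.2258,0.9742)
solve A·x = −loads:
  F[0-1] = -1503.4265 N (compression)
  F[0-2] = -1327.5497 N (compression)
  F[1-2] = +1454.7901 N (tension)
  F[1-3] = -824.2209 N (compression)
  F[2-3] = -1428.3406 N (compression)
  F[2-4] = -537.8746 N (compression)
  F[3-4] = +1011.6011 N (tension)
  F[3-5] = -1751.4821 N (compression)
  F[4-5] = -944.8020 N (compression)
  Rx@0 = +1705.7200 N
  Ry@0 = +1455.0871 N
  Ry@4 = -37.7271 N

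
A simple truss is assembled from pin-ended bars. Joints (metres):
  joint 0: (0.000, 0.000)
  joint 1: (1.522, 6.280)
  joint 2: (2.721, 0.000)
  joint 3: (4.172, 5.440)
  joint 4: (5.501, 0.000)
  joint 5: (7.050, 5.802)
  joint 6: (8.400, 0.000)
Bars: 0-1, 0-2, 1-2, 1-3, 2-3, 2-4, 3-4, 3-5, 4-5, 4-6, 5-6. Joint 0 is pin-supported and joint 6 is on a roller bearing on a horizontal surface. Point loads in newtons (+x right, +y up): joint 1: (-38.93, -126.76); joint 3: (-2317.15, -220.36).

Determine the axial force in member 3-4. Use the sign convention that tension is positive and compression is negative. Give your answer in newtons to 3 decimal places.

1531.958

N=7 nodes, M=11 members, R=3 reactions → 2N=14, M+R=14
member 0 (0-1): L=6.4618, (cx,cy)=(0.2355,0.9719)
member 1 (0-2): L=2.7210, (cx,cy)=(1.0000,0.0000)
member 2 (1-2): L=6.3934, (cx,cy)=(0.1875,-0.9823)
member 3 (1-3): L=2.7799, (cx,cy)=(0.9533,-0.3022)
member 4 (2-3): L=5.6302, (cx,cy)=(0.2577,0.9662)
member 5 (2-4): L=2.7800, (cx,cy)=(1.0000,0.0000)
member 6 (3-4): L=5.6000, (cx,cy)=(0.2373,-0.9714)
member 7 (3-5): L=2.9007, (cx,cy)=(0.9922,0.1248)
member 8 (4-5): L=6.0052, (cx,cy)=(0.2579,0.9662)
member 9 (4-6): L=2.8990, (cx,cy)=(1.0000,0.0000)
member 10 (5-6): L=5.9570, (cx,cy)=(0.2266,-0.9740)
solve A·x = −loads:
  F[0-1] = -1794.9426 N (compression)
  F[0-2] = -1933.3028 N (compression)
  F[1-2] = +1884.8410 N (tension)
  F[1-3] = -773.4786 N (compression)
  F[2-3] = -1916.1260 N (compression)
  F[2-4] = -1086.0070 N (compression)
  F[3-4] = +1531.9583 N (tension)
  F[3-5] = +728.1320 N (tension)
  F[4-5] = -1540.3157 N (compression)
  F[4-6] = -325.1267 N (compression)
  F[5-6] = +1434.6485 N (tension)
  Rx@0 = +2356.0800 N
  Ry@0 = +1744.4421 N
  Ry@6 = -1397.3221 N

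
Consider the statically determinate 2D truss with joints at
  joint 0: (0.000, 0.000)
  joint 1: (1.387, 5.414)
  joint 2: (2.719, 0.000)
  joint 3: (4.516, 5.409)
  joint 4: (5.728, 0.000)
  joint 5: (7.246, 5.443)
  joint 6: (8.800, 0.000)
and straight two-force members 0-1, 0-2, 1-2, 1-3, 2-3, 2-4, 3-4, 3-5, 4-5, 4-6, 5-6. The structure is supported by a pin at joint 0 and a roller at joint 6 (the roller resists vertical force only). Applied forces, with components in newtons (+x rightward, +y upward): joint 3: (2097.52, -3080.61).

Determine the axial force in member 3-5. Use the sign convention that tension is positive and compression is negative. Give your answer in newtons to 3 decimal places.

-1625.682

N=7 nodes, M=11 members, R=3 reactions → 2N=14, M+R=14
member 0 (0-1): L=5.5888, (cx,cy)=(0.2482,0.9687)
member 1 (0-2): L=2.7190, (cx,cy)=(1.0000,0.0000)
member 2 (1-2): L=5.5754, (cx,cy)=(0.2389,-0.9710)
member 3 (1-3): L=3.1290, (cx,cy)=(1.0000,-0.0016)
member 4 (2-3): L=5.6997, (cx,cy)=(0.3153,0.9490)
member 5 (2-4): L=3.0090, (cx,cy)=(1.0000,0.0000)
member 6 (3-4): L=5.5431, (cx,cy)=(0.2186,-0.9758)
member 7 (3-5): L=2.7302, (cx,cy)=(0.9999,0.0125)
member 8 (4-5): L=5.6507, (cx,cy)=(0.2686,0.9632)
member 9 (4-6): L=3.0720, (cx,cy)=(1.0000,0.0000)
member 10 (5-6): L=5.6605, (cx,cy)=(0.2745,-0.9616)
solve A·x = −loads:
  F[0-1] = -217.2332 N (compression)
  F[0-2] = +2151.4314 N (tension)
  F[1-2] = +216.8865 N (tension)
  F[1-3] = -105.7267 N (compression)
  F[2-3] = -221.9246 N (compression)
  F[2-4] = +2273.2150 N (tension)
  F[3-4] = -2962.0900 N (compression)
  F[3-5] = -1625.6823 N (compression)
  F[4-5] = +3000.7212 N (tension)
  F[4-6] = +819.4467 N (tension)
  F[5-6] = -2984.8592 N (compression)
  Rx@0 = -2097.5200 N
  Ry@0 = +210.4372 N
  Ry@6 = +2870.1728 N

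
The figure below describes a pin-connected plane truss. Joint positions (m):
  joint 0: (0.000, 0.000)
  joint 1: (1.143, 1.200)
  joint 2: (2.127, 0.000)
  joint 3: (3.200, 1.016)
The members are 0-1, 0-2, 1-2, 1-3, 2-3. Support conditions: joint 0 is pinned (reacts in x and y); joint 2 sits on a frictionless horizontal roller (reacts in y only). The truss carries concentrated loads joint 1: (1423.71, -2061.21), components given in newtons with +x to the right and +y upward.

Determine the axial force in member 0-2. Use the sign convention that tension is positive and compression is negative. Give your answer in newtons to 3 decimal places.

1566.911

N=4 nodes, M=5 members, R=3 reactions → 2N=8, M+R=8
member 0 (0-1): L=1.6572, (cx,cy)=(0.6897,0.7241)
member 1 (0-2): L=2.1270, (cx,cy)=(1.0000,0.0000)
member 2 (1-2): L=1.5519, (cx,cy)=(0.6341,-0.7733)
member 3 (1-3): L=2.0652, (cx,cy)=(0.9960,-0.0891)
member 4 (2-3): L=1.4777, (cx,cy)=(0.7261,0.6876)
solve A·x = −loads:
  F[0-1] = -207.6283 N (compression)
  F[0-2] = +1566.9113 N (tension)
  F[1-2] = -2471.1587 N (compression)
  F[1-3] = -0.0000 N (compression)
  F[2-3] = +0.0000 N (tension)
  Rx@0 = -1423.7100 N
  Ry@0 = +150.3426 N
  Ry@2 = +1910.8674 N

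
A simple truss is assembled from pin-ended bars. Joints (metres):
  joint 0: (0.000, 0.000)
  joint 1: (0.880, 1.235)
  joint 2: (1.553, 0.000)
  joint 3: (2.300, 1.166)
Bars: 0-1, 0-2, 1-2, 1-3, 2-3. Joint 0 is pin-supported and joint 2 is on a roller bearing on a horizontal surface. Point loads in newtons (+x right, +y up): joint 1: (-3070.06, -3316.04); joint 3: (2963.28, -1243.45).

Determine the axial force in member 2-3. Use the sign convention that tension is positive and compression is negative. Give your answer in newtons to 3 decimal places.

-1266.316

N=4 nodes, M=5 members, R=3 reactions → 2N=8, M+R=8
member 0 (0-1): L=1.5165, (cx,cy)=(0.5803,0.8144)
member 1 (0-2): L=1.5530, (cx,cy)=(1.0000,0.0000)
member 2 (1-2): L=1.4065, (cx,cy)=(0.4785,-0.8781)
member 3 (1-3): L=1.4217, (cx,cy)=(0.9988,-0.0485)
member 4 (2-3): L=1.3848, (cx,cy)=(0.5394,0.8420)
solve A·x = −loads:
  F[0-1] = -1296.0330 N (compression)
  F[0-2] = +645.3107 N (tension)
  F[1-2] = -2776.1898 N (compression)
  F[1-3] = +3650.6878 N (tension)
  F[2-3] = -1266.3165 N (compression)
  Rx@0 = +106.7800 N
  Ry@0 = +1055.4909 N
  Ry@2 = +3503.9991 N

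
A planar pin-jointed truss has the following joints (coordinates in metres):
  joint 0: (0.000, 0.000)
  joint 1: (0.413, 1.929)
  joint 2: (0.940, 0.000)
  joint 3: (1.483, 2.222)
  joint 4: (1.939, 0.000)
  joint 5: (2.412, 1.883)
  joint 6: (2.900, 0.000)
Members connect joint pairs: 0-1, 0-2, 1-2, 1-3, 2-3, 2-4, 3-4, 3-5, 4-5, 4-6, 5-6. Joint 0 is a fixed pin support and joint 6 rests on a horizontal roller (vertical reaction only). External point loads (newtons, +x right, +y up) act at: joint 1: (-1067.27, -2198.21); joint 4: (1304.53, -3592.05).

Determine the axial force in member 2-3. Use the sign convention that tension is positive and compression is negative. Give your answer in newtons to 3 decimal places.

N=7 nodes, M=11 members, R=3 reactions → 2N=14, M+R=14
member 0 (0-1): L=1.9727, (cx,cy)=(0.2094,0.9778)
member 1 (0-2): L=0.9400, (cx,cy)=(1.0000,0.0000)
member 2 (1-2): L=1.9997, (cx,cy)=(0.2635,-0.9646)
member 3 (1-3): L=1.1094, (cx,cy)=(0.9645,0.2641)
member 4 (2-3): L=2.2874, (cx,cy)=(0.2374,0.9714)
member 5 (2-4): L=0.9990, (cx,cy)=(1.0000,0.0000)
member 6 (3-4): L=2.2683, (cx,cy)=(0.2010,-0.9796)
member 7 (3-5): L=0.9889, (cx,cy)=(0.9394,-0.3428)
member 8 (4-5): L=1.9415, (cx,cy)=(0.2436,0.9699)
member 9 (4-6): L=0.9610, (cx,cy)=(1.0000,0.0000)
member 10 (5-6): L=1.9452, (cx,cy)=(0.2509,-0.9680)
solve A·x = −loads:
  F[0-1] = -3871.1918 N (compression)
  F[0-2] = +1047.7172 N (tension)
  F[1-2] = +1598.6643 N (tension)
  F[1-3] = -170.5560 N (compression)
  F[2-3] = -1587.5289 N (compression)
  F[2-4] = +1845.8918 N (tension)
  F[3-4] = +1969.4201 N (tension)
  F[3-5] = -997.7295 N (compression)
  F[4-5] = +1714.4949 N (tension)
  F[4-6] = +519.5803 N (tension)
  F[5-6] = -2071.0892 N (compression)
  Rx@0 = -237.2600 N
  Ry@0 = +3785.4042 N
  Ry@6 = +2004.8558 N

-1587.529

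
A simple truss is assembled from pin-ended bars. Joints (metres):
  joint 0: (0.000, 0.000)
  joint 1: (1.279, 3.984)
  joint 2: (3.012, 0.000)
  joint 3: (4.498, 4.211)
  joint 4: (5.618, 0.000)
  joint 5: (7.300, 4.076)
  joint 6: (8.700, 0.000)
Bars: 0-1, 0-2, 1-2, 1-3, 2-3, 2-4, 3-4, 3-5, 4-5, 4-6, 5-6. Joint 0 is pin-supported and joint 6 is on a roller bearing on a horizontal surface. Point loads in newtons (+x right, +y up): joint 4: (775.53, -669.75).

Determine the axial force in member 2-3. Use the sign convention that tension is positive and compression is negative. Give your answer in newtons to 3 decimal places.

N=7 nodes, M=11 members, R=3 reactions → 2N=14, M+R=14
member 0 (0-1): L=4.1843, (cx,cy)=(0.3057,0.9521)
member 1 (0-2): L=3.0120, (cx,cy)=(1.0000,0.0000)
member 2 (1-2): L=4.3446, (cx,cy)=(0.3989,-0.9170)
member 3 (1-3): L=3.2270, (cx,cy)=(0.9975,0.0703)
member 4 (2-3): L=4.4655, (cx,cy)=(0.3328,0.9430)
member 5 (2-4): L=2.6060, (cx,cy)=(1.0000,0.0000)
member 6 (3-4): L=4.3574, (cx,cy)=(0.2570,-0.9664)
member 7 (3-5): L=2.8053, (cx,cy)=(0.9988,-0.0481)
member 8 (4-5): L=4.4094, (cx,cy)=(0.3815,0.9244)
member 9 (4-6): L=3.0820, (cx,cy)=(1.0000,0.0000)
member 10 (5-6): L=4.3097, (cx,cy)=(0.3248,-0.9458)
solve A·x = −loads:
  F[0-1] = -249.1875 N (compression)
  F[0-2] = +851.6988 N (tension)
  F[1-2] = +245.3521 N (tension)
  F[1-3] = -174.4686 N (compression)
  F[2-3] = -238.5858 N (compression)
  F[2-4] = +1028.9613 N (tension)
  F[3-4] = +261.4951 N (tension)
  F[3-5] = -321.0164 N (compression)
  F[4-5] = +451.1538 N (tension)
  F[4-6] = +148.5488 N (tension)
  F[5-6] = -457.2894 N (compression)
  Rx@0 = -775.5300 N
  Ry@0 = +237.2609 N
  Ry@6 = +432.4891 N

-238.586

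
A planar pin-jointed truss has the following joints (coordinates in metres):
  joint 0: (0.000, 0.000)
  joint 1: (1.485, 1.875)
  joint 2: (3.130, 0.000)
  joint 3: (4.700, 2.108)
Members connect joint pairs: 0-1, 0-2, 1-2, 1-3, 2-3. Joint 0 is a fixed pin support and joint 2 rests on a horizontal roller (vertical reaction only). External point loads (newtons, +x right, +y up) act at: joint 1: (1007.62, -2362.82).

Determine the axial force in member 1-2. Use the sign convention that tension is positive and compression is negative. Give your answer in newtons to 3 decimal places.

N=4 nodes, M=5 members, R=3 reactions → 2N=8, M+R=8
member 0 (0-1): L=2.3918, (cx,cy)=(0.6209,0.7839)
member 1 (0-2): L=3.1300, (cx,cy)=(1.0000,0.0000)
member 2 (1-2): L=2.4943, (cx,cy)=(0.6595,-0.7517)
member 3 (1-3): L=3.2234, (cx,cy)=(0.9974,0.0723)
member 4 (2-3): L=2.6284, (cx,cy)=(0.5973,0.8020)
solve A·x = −loads:
  F[0-1] = -814.1091 N (compression)
  F[0-2] = +1513.0707 N (tension)
  F[1-2] = -2294.2784 N (compression)
  F[1-3] = +0.0000 N (tension)
  F[2-3] = +0.0000 N (tension)
  Rx@0 = -1007.6200 N
  Ry@0 = +638.1953 N
  Ry@2 = +1724.6247 N

-2294.278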